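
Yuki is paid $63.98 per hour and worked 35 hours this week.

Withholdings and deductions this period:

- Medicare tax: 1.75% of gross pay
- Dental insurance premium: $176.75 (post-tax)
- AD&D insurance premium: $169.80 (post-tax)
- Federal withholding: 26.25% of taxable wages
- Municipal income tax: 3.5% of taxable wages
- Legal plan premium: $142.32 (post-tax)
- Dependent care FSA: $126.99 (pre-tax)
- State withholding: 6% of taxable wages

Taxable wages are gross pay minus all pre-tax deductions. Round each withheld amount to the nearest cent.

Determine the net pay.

$829.10

Gross pay: 35 × $63.98 = $2239.30
Dependent care FSA: $126.99
Taxable wages = $2239.30 − $126.99 = $2112.31
Municipal income tax: $2112.31 × 0.035 = $73.93
Federal withholding: $2112.31 × 0.2625 = $554.48
State withholding: $2112.31 × 0.06 = $126.74
Medicare tax: $2239.30 × 0.0175 = $39.19
Dental insurance premium: $176.75
Legal plan premium: $142.32
AD&D insurance premium: $169.80
Total deductions = $126.99 + $73.93 + $554.48 + $126.74 + $39.19 + $176.75 + $142.32 + $169.80 = $1410.20
Net pay = $2239.30 − $1410.20 = $829.10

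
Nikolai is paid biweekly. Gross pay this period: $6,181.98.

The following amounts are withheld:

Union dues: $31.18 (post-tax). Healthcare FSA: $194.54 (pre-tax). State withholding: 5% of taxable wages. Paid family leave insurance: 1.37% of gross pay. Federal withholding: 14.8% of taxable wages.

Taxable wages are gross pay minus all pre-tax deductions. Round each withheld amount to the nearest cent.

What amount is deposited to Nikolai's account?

$4,686.06

Healthcare FSA: $194.54
Taxable wages = $6,181.98 − $194.54 = $5,987.44
Federal withholding: $5,987.44 × 0.148 = $886.14
State withholding: $5,987.44 × 0.05 = $299.37
Paid family leave insurance: $6,181.98 × 0.0137 = $84.69
Union dues: $31.18
Total deductions = $194.54 + $886.14 + $299.37 + $84.69 + $31.18 = $1,495.92
Net pay = $6,181.98 − $1,495.92 = $4,686.06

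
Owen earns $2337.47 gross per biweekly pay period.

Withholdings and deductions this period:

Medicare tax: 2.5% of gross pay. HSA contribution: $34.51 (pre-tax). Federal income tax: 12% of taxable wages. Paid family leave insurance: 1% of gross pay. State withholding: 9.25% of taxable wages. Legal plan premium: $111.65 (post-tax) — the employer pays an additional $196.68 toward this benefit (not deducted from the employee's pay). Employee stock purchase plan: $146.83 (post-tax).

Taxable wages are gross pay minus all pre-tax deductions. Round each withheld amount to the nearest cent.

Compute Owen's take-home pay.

$1473.29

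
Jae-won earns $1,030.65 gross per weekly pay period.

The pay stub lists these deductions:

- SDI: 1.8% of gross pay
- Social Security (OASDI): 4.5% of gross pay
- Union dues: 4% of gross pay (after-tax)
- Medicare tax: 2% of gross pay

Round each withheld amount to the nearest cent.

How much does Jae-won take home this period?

$903.88

Medicare tax: $1,030.65 × 0.02 = $20.61
SDI: $1,030.65 × 0.018 = $18.55
Social Security (OASDI): $1,030.65 × 0.045 = $46.38
Union dues: $1,030.65 × 0.04 = $41.23
Total deductions = $20.61 + $18.55 + $46.38 + $41.23 = $126.77
Net pay = $1,030.65 − $126.77 = $903.88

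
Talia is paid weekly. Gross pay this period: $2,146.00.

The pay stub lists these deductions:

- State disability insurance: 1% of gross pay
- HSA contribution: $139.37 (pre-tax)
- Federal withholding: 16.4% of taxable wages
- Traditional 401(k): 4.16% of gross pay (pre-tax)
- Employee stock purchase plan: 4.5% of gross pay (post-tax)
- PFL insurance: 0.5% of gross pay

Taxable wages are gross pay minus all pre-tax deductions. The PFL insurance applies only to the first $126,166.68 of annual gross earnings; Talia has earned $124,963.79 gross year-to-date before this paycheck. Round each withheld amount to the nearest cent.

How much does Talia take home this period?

$1,478.87

HSA contribution: $139.37
Traditional 401(k): $2,146.00 × 0.0416 = $89.27
Pre-tax total = $139.37 + $89.27 = $228.64
Taxable wages = $2,146.00 − $228.64 = $1,917.36
Federal withholding: $1,917.36 × 0.164 = $314.45
PFL insurance: only $126,166.68 − $124,963.79 = $1,202.89 of this check is subject → $1,202.89 × 0.005 = $6.01
State disability insurance: $2,146.00 × 0.01 = $21.46
Employee stock purchase plan: $2,146.00 × 0.045 = $96.57
Total deductions = $139.37 + $89.27 + $314.45 + $6.01 + $21.46 + $96.57 = $667.13
Net pay = $2,146.00 − $667.13 = $1,478.87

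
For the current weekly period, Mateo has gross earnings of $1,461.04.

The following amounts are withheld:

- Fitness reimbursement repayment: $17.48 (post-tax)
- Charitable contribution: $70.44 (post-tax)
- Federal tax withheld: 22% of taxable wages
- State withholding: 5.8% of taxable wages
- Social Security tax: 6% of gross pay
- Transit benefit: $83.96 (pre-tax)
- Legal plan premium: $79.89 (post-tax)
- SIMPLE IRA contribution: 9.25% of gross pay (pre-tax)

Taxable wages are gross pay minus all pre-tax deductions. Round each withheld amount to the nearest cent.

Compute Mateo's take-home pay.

$641.21

SIMPLE IRA contribution: $1,461.04 × 0.0925 = $135.15
Transit benefit: $83.96
Pre-tax total = $135.15 + $83.96 = $219.11
Taxable wages = $1,461.04 − $219.11 = $1,241.93
State withholding: $1,241.93 × 0.058 = $72.03
Federal tax withheld: $1,241.93 × 0.22 = $273.22
Social Security tax: $1,461.04 × 0.06 = $87.66
Fitness reimbursement repayment: $17.48
Legal plan premium: $79.89
Charitable contribution: $70.44
Total deductions = $135.15 + $83.96 + $72.03 + $273.22 + $87.66 + $17.48 + $79.89 + $70.44 = $819.83
Net pay = $1,461.04 − $819.83 = $641.21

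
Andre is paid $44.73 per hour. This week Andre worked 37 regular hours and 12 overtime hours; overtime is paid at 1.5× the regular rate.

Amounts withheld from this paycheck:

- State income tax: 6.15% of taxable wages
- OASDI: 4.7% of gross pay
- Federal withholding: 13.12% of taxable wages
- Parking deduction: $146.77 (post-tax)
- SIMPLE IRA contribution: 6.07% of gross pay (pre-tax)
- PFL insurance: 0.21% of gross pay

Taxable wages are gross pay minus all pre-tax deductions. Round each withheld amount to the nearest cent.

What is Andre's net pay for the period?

Regular pay: 37 × $44.73 = $1,655.01
Overtime pay: 12 × $44.73 × 1.5 = $805.14
Gross pay = $1,655.01 + $805.14 = $2,460.15
SIMPLE IRA contribution: $2,460.15 × 0.0607 = $149.33
Taxable wages = $2,460.15 − $149.33 = $2,310.82
Federal withholding: $2,310.82 × 0.1312 = $303.18
State income tax: $2,310.82 × 0.0615 = $142.12
PFL insurance: $2,460.15 × 0.0021 = $5.17
OASDI: $2,460.15 × 0.047 = $115.63
Parking deduction: $146.77
Total deductions = $149.33 + $303.18 + $142.12 + $5.17 + $115.63 + $146.77 = $862.20
Net pay = $2,460.15 − $862.20 = $1,597.95

$1,597.95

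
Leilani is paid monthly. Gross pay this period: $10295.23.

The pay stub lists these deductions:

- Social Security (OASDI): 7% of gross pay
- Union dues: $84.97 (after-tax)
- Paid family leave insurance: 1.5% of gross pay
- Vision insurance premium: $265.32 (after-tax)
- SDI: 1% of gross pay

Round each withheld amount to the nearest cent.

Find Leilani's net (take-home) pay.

$8966.89

Paid family leave insurance: $10295.23 × 0.015 = $154.43
Social Security (OASDI): $10295.23 × 0.07 = $720.67
SDI: $10295.23 × 0.01 = $102.95
Vision insurance premium: $265.32
Union dues: $84.97
Total deductions = $154.43 + $720.67 + $102.95 + $265.32 + $84.97 = $1328.34
Net pay = $10295.23 − $1328.34 = $8966.89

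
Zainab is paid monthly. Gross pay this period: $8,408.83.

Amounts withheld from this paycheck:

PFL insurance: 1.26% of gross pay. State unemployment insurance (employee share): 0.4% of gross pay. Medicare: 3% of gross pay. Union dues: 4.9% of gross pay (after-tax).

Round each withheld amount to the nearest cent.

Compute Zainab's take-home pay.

Medicare: $8,408.83 × 0.03 = $252.26
State unemployment insurance (employee share): $8,408.83 × 0.004 = $33.64
PFL insurance: $8,408.83 × 0.0126 = $105.95
Union dues: $8,408.83 × 0.049 = $412.03
Total deductions = $252.26 + $33.64 + $105.95 + $412.03 = $803.88
Net pay = $8,408.83 − $803.88 = $7,604.95

$7,604.95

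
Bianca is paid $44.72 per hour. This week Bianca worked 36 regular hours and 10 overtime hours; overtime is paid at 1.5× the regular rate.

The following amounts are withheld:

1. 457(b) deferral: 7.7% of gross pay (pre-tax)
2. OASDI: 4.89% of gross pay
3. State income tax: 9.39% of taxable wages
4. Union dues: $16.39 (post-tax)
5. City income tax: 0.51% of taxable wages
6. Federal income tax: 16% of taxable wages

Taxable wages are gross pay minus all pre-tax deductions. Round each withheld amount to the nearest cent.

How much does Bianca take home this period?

$1431.95

Regular pay: 36 × $44.72 = $1609.92
Overtime pay: 10 × $44.72 × 1.5 = $670.80
Gross pay = $1609.92 + $670.80 = $2280.72
457(b) deferral: $2280.72 × 0.077 = $175.62
Taxable wages = $2280.72 − $175.62 = $2105.10
City income tax: $2105.10 × 0.0051 = $10.74
State income tax: $2105.10 × 0.0939 = $197.67
Federal income tax: $2105.10 × 0.16 = $336.82
OASDI: $2280.72 × 0.0489 = $111.53
Union dues: $16.39
Total deductions = $175.62 + $10.74 + $197.67 + $336.82 + $111.53 + $16.39 = $848.77
Net pay = $2280.72 − $848.77 = $1431.95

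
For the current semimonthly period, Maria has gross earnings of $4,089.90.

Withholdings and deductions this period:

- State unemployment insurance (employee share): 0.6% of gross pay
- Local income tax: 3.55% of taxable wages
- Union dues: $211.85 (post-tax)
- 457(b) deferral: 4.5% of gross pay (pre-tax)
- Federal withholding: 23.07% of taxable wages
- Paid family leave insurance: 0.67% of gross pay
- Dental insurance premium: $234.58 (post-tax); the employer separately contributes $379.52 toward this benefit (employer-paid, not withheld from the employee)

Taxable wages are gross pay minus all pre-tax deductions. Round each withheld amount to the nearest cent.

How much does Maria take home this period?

457(b) deferral: $4,089.90 × 0.045 = $184.05
Taxable wages = $4,089.90 − $184.05 = $3,905.85
Federal withholding: $3,905.85 × 0.2307 = $901.08
Local income tax: $3,905.85 × 0.0355 = $138.66
State unemployment insurance (employee share): $4,089.90 × 0.006 = $24.54
Paid family leave insurance: $4,089.90 × 0.0067 = $27.40
Dental insurance premium: $234.58
Union dues: $211.85
(Employer's $379.52 toward dental insurance premium is not withheld from the employee.)
Total deductions = $184.05 + $901.08 + $138.66 + $24.54 + $27.40 + $234.58 + $211.85 = $1,722.16
Net pay = $4,089.90 − $1,722.16 = $2,367.74

$2,367.74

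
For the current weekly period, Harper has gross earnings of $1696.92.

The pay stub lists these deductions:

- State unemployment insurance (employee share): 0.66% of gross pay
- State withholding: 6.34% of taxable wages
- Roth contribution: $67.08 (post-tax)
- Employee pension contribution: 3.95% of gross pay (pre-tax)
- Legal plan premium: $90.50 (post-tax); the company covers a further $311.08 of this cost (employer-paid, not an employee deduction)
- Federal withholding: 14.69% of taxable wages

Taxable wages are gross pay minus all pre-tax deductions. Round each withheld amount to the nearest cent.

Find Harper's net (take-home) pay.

Employee pension contribution: $1696.92 × 0.0395 = $67.03
Taxable wages = $1696.92 − $67.03 = $1629.89
State withholding: $1629.89 × 0.0634 = $103.34
Federal withholding: $1629.89 × 0.1469 = $239.43
State unemployment insurance (employee share): $1696.92 × 0.0066 = $11.20
Roth contribution: $67.08
Legal plan premium: $90.50
(Employer's $311.08 toward legal plan premium is not withheld from the employee.)
Total deductions = $67.03 + $103.34 + $239.43 + $11.20 + $67.08 + $90.50 = $578.58
Net pay = $1696.92 − $578.58 = $1118.34

$1118.34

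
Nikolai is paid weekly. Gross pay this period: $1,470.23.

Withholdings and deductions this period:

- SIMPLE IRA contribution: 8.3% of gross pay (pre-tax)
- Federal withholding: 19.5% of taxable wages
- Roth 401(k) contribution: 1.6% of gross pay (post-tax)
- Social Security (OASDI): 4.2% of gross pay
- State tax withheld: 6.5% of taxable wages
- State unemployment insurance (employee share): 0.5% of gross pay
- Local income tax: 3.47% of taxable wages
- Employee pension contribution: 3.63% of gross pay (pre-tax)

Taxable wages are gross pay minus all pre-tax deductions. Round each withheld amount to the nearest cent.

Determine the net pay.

$820.63

SIMPLE IRA contribution: $1,470.23 × 0.083 = $122.03
Employee pension contribution: $1,470.23 × 0.0363 = $53.37
Pre-tax total = $122.03 + $53.37 = $175.40
Taxable wages = $1,470.23 − $175.40 = $1,294.83
State tax withheld: $1,294.83 × 0.065 = $84.16
Federal withholding: $1,294.83 × 0.195 = $252.49
Local income tax: $1,294.83 × 0.0347 = $44.93
State unemployment insurance (employee share): $1,470.23 × 0.005 = $7.35
Social Security (OASDI): $1,470.23 × 0.042 = $61.75
Roth 401(k) contribution: $1,470.23 × 0.016 = $23.52
Total deductions = $122.03 + $53.37 + $84.16 + $252.49 + $44.93 + $7.35 + $61.75 + $23.52 = $649.60
Net pay = $1,470.23 − $649.60 = $820.63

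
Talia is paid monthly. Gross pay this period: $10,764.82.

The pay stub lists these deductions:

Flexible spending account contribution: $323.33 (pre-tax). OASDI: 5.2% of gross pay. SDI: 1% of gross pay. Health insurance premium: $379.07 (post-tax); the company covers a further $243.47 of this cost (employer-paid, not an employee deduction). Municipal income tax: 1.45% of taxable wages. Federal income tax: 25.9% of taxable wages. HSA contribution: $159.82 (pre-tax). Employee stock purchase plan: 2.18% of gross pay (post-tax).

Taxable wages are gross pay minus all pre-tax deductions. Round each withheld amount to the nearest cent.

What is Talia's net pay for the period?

$6,188.48

HSA contribution: $159.82
Flexible spending account contribution: $323.33
Pre-tax total = $159.82 + $323.33 = $483.15
Taxable wages = $10,764.82 − $483.15 = $10,281.67
Municipal income tax: $10,281.67 × 0.0145 = $149.08
Federal income tax: $10,281.67 × 0.259 = $2,662.95
SDI: $10,764.82 × 0.01 = $107.65
OASDI: $10,764.82 × 0.052 = $559.77
Employee stock purchase plan: $10,764.82 × 0.0218 = $234.67
Health insurance premium: $379.07
(Employer's $243.47 toward health insurance premium is not withheld from the employee.)
Total deductions = $159.82 + $323.33 + $149.08 + $2,662.95 + $107.65 + $559.77 + $234.67 + $379.07 = $4,576.34
Net pay = $10,764.82 − $4,576.34 = $6,188.48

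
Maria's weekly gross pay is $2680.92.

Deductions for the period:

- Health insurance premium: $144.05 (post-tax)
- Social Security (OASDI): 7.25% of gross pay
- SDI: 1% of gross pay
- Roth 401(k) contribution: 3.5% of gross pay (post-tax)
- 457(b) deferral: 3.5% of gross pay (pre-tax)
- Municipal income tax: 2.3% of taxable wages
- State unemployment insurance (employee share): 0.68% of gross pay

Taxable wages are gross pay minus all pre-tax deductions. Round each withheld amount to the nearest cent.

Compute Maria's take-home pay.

457(b) deferral: $2680.92 × 0.035 = $93.83
Taxable wages = $2680.92 − $93.83 = $2587.09
Municipal income tax: $2587.09 × 0.023 = $59.50
Social Security (OASDI): $2680.92 × 0.0725 = $194.37
SDI: $2680.92 × 0.01 = $26.81
State unemployment insurance (employee share): $2680.92 × 0.0068 = $18.23
Health insurance premium: $144.05
Roth 401(k) contribution: $2680.92 × 0.035 = $93.83
Total deductions = $93.83 + $59.50 + $194.37 + $26.81 + $18.23 + $144.05 + $93.83 = $630.62
Net pay = $2680.92 − $630.62 = $2050.30

$2050.30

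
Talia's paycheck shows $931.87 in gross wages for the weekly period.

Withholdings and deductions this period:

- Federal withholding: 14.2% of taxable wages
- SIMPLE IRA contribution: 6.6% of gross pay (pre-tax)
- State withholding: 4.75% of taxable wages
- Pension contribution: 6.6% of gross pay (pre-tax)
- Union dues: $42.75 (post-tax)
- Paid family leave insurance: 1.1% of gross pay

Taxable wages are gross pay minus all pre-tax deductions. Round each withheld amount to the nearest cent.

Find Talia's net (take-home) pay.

SIMPLE IRA contribution: $931.87 × 0.066 = $61.50
Pension contribution: $931.87 × 0.066 = $61.50
Pre-tax total = $61.50 + $61.50 = $123.00
Taxable wages = $931.87 − $123.00 = $808.87
Federal withholding: $808.87 × 0.142 = $114.86
State withholding: $808.87 × 0.0475 = $38.42
Paid family leave insurance: $931.87 × 0.011 = $10.25
Union dues: $42.75
Total deductions = $61.50 + $61.50 + $114.86 + $38.42 + $10.25 + $42.75 = $329.28
Net pay = $931.87 − $329.28 = $602.59

$602.59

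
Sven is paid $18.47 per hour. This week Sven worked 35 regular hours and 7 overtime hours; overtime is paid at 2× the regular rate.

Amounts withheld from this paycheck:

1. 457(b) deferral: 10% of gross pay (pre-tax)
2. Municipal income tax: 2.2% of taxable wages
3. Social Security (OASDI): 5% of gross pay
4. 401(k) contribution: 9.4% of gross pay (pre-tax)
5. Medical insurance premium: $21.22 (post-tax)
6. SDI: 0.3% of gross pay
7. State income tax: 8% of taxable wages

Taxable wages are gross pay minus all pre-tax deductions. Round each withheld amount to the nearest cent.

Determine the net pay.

$585.86

Regular pay: 35 × $18.47 = $646.45
Overtime pay: 7 × $18.47 × 2 = $258.58
Gross pay = $646.45 + $258.58 = $905.03
457(b) deferral: $905.03 × 0.1 = $90.50
401(k) contribution: $905.03 × 0.094 = $85.07
Pre-tax total = $90.50 + $85.07 = $175.57
Taxable wages = $905.03 − $175.57 = $729.46
Municipal income tax: $729.46 × 0.022 = $16.05
State income tax: $729.46 × 0.08 = $58.36
SDI: $905.03 × 0.003 = $2.72
Social Security (OASDI): $905.03 × 0.05 = $45.25
Medical insurance premium: $21.22
Total deductions = $90.50 + $85.07 + $16.05 + $58.36 + $2.72 + $45.25 + $21.22 = $319.17
Net pay = $905.03 − $319.17 = $585.86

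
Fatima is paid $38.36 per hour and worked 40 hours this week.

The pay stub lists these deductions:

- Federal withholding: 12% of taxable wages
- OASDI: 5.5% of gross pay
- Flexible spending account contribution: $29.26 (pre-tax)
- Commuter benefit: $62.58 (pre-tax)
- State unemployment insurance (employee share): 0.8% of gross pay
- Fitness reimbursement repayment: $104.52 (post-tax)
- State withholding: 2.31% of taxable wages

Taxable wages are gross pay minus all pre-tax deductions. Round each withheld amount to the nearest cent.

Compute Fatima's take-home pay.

Gross pay: 40 × $38.36 = $1,534.40
Flexible spending account contribution: $29.26
Commuter benefit: $62.58
Pre-tax total = $29.26 + $62.58 = $91.84
Taxable wages = $1,534.40 − $91.84 = $1,442.56
State withholding: $1,442.56 × 0.0231 = $33.32
Federal withholding: $1,442.56 × 0.12 = $173.11
OASDI: $1,534.40 × 0.055 = $84.39
State unemployment insurance (employee share): $1,534.40 × 0.008 = $12.28
Fitness reimbursement repayment: $104.52
Total deductions = $29.26 + $62.58 + $33.32 + $173.11 + $84.39 + $12.28 + $104.52 = $499.46
Net pay = $1,534.40 − $499.46 = $1,034.94

$1,034.94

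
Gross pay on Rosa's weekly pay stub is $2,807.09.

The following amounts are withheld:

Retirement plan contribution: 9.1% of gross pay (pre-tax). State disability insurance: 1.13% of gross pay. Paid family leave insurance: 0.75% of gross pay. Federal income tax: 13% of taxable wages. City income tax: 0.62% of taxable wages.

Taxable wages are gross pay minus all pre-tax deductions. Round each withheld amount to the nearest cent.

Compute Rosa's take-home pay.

$2,151.34

Retirement plan contribution: $2,807.09 × 0.091 = $255.45
Taxable wages = $2,807.09 − $255.45 = $2,551.64
City income tax: $2,551.64 × 0.0062 = $15.82
Federal income tax: $2,551.64 × 0.13 = $331.71
Paid family leave insurance: $2,807.09 × 0.0075 = $21.05
State disability insurance: $2,807.09 × 0.0113 = $31.72
Total deductions = $255.45 + $15.82 + $331.71 + $21.05 + $31.72 = $655.75
Net pay = $2,807.09 − $655.75 = $2,151.34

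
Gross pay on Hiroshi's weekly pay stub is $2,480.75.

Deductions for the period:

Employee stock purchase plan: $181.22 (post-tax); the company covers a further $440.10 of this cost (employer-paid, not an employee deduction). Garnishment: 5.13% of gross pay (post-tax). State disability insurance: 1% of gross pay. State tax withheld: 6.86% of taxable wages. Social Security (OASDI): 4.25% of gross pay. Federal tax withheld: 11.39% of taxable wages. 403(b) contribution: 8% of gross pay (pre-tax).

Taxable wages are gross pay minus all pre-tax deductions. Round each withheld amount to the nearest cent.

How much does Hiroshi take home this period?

403(b) contribution: $2,480.75 × 0.08 = $198.46
Taxable wages = $2,480.75 − $198.46 = $2,282.29
Federal tax withheld: $2,282.29 × 0.1139 = $259.95
State tax withheld: $2,282.29 × 0.0686 = $156.57
Social Security (OASDI): $2,480.75 × 0.0425 = $105.43
State disability insurance: $2,480.75 × 0.01 = $24.81
Employee stock purchase plan: $181.22
Garnishment: $2,480.75 × 0.0513 = $127.26
(Employer's $440.10 toward employee stock purchase plan is not withheld from the employee.)
Total deductions = $198.46 + $259.95 + $156.57 + $105.43 + $24.81 + $181.22 + $127.26 = $1,053.70
Net pay = $2,480.75 − $1,053.70 = $1,427.05

$1,427.05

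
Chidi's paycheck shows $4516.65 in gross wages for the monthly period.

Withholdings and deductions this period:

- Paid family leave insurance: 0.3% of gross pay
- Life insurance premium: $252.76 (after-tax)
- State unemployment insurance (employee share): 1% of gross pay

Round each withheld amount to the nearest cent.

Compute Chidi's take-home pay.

State unemployment insurance (employee share): $4516.65 × 0.01 = $45.17
Paid family leave insurance: $4516.65 × 0.003 = $13.55
Life insurance premium: $252.76
Total deductions = $45.17 + $13.55 + $252.76 = $311.48
Net pay = $4516.65 − $311.48 = $4205.17

$4205.17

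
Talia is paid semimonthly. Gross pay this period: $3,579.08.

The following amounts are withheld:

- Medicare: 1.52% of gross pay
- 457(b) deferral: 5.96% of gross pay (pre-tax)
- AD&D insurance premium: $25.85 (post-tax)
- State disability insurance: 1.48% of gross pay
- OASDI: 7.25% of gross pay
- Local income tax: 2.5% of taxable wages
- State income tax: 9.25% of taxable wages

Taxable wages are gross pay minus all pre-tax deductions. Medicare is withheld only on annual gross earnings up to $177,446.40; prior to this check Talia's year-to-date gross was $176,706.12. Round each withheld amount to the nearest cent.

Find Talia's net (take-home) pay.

457(b) deferral: $3,579.08 × 0.0596 = $213.31
Taxable wages = $3,579.08 − $213.31 = $3,365.77
State income tax: $3,365.77 × 0.0925 = $311.33
Local income tax: $3,365.77 × 0.025 = $84.14
Medicare: only $177,446.40 − $176,706.12 = $740.28 of this check is subject → $740.28 × 0.0152 = $11.25
OASDI: $3,579.08 × 0.0725 = $259.48
State disability insurance: $3,579.08 × 0.0148 = $52.97
AD&D insurance premium: $25.85
Total deductions = $213.31 + $311.33 + $84.14 + $11.25 + $259.48 + $52.97 + $25.85 = $958.33
Net pay = $3,579.08 − $958.33 = $2,620.75

$2,620.75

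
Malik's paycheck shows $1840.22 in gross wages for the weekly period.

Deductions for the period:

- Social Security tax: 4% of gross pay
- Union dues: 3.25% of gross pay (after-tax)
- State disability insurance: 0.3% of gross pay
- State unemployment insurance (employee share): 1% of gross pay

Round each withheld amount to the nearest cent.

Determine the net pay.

State disability insurance: $1840.22 × 0.003 = $5.52
State unemployment insurance (employee share): $1840.22 × 0.01 = $18.40
Social Security tax: $1840.22 × 0.04 = $73.61
Union dues: $1840.22 × 0.0325 = $59.81
Total deductions = $5.52 + $18.40 + $73.61 + $59.81 = $157.34
Net pay = $1840.22 − $157.34 = $1682.88

$1682.88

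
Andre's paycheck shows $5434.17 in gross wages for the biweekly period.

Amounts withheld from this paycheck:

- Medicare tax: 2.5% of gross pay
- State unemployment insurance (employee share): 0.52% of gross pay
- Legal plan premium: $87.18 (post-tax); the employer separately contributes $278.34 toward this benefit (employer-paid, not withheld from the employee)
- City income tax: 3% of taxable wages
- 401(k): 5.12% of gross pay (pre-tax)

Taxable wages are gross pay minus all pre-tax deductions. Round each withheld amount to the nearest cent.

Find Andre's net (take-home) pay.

401(k): $5434.17 × 0.0512 = $278.23
Taxable wages = $5434.17 − $278.23 = $5155.94
City income tax: $5155.94 × 0.03 = $154.68
Medicare tax: $5434.17 × 0.025 = $135.85
State unemployment insurance (employee share): $5434.17 × 0.0052 = $28.26
Legal plan premium: $87.18
(Employer's $278.34 toward legal plan premium is not withheld from the employee.)
Total deductions = $278.23 + $154.68 + $135.85 + $28.26 + $87.18 = $684.20
Net pay = $5434.17 − $684.20 = $4749.97

$4749.97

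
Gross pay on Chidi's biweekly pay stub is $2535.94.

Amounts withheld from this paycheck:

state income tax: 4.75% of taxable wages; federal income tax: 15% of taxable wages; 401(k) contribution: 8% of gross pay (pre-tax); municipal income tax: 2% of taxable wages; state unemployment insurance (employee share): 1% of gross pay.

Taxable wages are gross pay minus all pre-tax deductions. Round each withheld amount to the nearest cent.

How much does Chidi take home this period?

$1800.26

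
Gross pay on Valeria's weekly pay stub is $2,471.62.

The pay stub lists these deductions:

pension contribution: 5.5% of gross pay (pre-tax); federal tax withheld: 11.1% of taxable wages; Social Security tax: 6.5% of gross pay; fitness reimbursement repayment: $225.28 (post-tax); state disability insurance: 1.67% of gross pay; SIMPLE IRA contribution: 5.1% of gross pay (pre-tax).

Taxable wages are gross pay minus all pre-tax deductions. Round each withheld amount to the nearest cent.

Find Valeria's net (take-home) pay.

SIMPLE IRA contribution: $2,471.62 × 0.051 = $126.05
Pension contribution: $2,471.62 × 0.055 = $135.94
Pre-tax total = $126.05 + $135.94 = $261.99
Taxable wages = $2,471.62 − $261.99 = $2,209.63
Federal tax withheld: $2,209.63 × 0.111 = $245.27
Social Security tax: $2,471.62 × 0.065 = $160.66
State disability insurance: $2,471.62 × 0.0167 = $41.28
Fitness reimbursement repayment: $225.28
Total deductions = $126.05 + $135.94 + $245.27 + $160.66 + $41.28 + $225.28 = $934.48
Net pay = $2,471.62 − $934.48 = $1,537.14

$1,537.14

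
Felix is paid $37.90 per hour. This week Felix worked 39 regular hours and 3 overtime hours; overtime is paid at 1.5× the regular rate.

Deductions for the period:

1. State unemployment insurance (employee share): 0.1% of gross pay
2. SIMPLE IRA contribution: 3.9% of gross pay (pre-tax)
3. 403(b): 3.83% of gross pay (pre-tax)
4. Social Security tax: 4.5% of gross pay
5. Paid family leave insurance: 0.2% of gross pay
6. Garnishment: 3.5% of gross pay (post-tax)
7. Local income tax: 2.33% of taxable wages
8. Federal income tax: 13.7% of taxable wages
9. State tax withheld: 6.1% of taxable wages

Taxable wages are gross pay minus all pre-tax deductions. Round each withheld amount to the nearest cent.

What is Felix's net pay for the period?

$1,047.73

Regular pay: 39 × $37.90 = $1,478.10
Overtime pay: 3 × $37.90 × 1.5 = $170.55
Gross pay = $1,478.10 + $170.55 = $1,648.65
SIMPLE IRA contribution: $1,648.65 × 0.039 = $64.30
403(b): $1,648.65 × 0.0383 = $63.14
Pre-tax total = $64.30 + $63.14 = $127.44
Taxable wages = $1,648.65 − $127.44 = $1,521.21
State tax withheld: $1,521.21 × 0.061 = $92.79
Federal income tax: $1,521.21 × 0.137 = $208.41
Local income tax: $1,521.21 × 0.0233 = $35.44
Paid family leave insurance: $1,648.65 × 0.002 = $3.30
State unemployment insurance (employee share): $1,648.65 × 0.001 = $1.65
Social Security tax: $1,648.65 × 0.045 = $74.19
Garnishment: $1,648.65 × 0.035 = $57.70
Total deductions = $64.30 + $63.14 + $92.79 + $208.41 + $35.44 + $3.30 + $1.65 + $74.19 + $57.70 = $600.92
Net pay = $1,648.65 − $600.92 = $1,047.73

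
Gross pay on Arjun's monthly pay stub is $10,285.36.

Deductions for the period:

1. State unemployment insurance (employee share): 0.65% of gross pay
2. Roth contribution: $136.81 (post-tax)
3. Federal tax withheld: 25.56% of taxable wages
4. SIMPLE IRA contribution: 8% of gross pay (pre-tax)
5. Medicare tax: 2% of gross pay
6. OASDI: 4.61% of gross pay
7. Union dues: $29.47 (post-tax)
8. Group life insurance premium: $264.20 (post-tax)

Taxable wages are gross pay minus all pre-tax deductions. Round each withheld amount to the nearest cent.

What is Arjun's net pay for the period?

SIMPLE IRA contribution: $10,285.36 × 0.08 = $822.83
Taxable wages = $10,285.36 − $822.83 = $9,462.53
Federal tax withheld: $9,462.53 × 0.2556 = $2,418.62
Medicare tax: $10,285.36 × 0.02 = $205.71
State unemployment insurance (employee share): $10,285.36 × 0.0065 = $66.85
OASDI: $10,285.36 × 0.0461 = $474.16
Union dues: $29.47
Roth contribution: $136.81
Group life insurance premium: $264.20
Total deductions = $822.83 + $2,418.62 + $205.71 + $66.85 + $474.16 + $29.47 + $136.81 + $264.20 = $4,418.65
Net pay = $10,285.36 − $4,418.65 = $5,866.71

$5,866.71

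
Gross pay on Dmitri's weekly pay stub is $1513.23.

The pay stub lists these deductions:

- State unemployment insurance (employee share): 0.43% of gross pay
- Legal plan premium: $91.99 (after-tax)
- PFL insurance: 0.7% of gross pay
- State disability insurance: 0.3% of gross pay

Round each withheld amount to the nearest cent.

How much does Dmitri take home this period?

PFL insurance: $1513.23 × 0.007 = $10.59
State disability insurance: $1513.23 × 0.003 = $4.54
State unemployment insurance (employee share): $1513.23 × 0.0043 = $6.51
Legal plan premium: $91.99
Total deductions = $10.59 + $4.54 + $6.51 + $91.99 = $113.63
Net pay = $1513.23 − $113.63 = $1399.60

$1399.60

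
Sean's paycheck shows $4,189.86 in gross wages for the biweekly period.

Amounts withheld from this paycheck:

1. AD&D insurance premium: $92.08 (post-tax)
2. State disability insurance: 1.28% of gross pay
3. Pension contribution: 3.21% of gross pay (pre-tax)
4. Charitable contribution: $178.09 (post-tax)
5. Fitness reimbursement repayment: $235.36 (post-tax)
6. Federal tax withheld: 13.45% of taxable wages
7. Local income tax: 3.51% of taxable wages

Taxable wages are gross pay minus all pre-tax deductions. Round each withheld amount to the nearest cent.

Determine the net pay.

$2,808.42

Pension contribution: $4,189.86 × 0.0321 = $134.49
Taxable wages = $4,189.86 − $134.49 = $4,055.37
Local income tax: $4,055.37 × 0.0351 = $142.34
Federal tax withheld: $4,055.37 × 0.1345 = $545.45
State disability insurance: $4,189.86 × 0.0128 = $53.63
AD&D insurance premium: $92.08
Charitable contribution: $178.09
Fitness reimbursement repayment: $235.36
Total deductions = $134.49 + $142.34 + $545.45 + $53.63 + $92.08 + $178.09 + $235.36 = $1,381.44
Net pay = $4,189.86 − $1,381.44 = $2,808.42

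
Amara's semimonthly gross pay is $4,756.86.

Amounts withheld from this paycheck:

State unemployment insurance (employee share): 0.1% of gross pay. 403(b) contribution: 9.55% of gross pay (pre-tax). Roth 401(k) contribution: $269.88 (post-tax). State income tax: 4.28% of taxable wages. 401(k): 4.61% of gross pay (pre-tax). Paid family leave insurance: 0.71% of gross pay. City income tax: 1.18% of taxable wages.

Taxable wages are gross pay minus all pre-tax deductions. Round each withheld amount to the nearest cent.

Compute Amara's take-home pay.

$3,551.94

401(k): $4,756.86 × 0.0461 = $219.29
403(b) contribution: $4,756.86 × 0.0955 = $454.28
Pre-tax total = $219.29 + $454.28 = $673.57
Taxable wages = $4,756.86 − $673.57 = $4,083.29
State income tax: $4,083.29 × 0.0428 = $174.76
City income tax: $4,083.29 × 0.0118 = $48.18
State unemployment insurance (employee share): $4,756.86 × 0.001 = $4.76
Paid family leave insurance: $4,756.86 × 0.0071 = $33.77
Roth 401(k) contribution: $269.88
Total deductions = $219.29 + $454.28 + $174.76 + $48.18 + $4.76 + $33.77 + $269.88 = $1,204.92
Net pay = $4,756.86 − $1,204.92 = $3,551.94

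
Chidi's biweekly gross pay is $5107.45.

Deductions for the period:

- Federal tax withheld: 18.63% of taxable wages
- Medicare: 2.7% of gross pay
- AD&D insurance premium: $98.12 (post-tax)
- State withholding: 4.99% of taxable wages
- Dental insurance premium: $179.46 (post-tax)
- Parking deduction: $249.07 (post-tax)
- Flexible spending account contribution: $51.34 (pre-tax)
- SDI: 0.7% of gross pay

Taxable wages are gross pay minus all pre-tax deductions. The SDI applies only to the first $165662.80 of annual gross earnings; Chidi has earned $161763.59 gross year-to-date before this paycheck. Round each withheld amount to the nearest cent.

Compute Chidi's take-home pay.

$3170.02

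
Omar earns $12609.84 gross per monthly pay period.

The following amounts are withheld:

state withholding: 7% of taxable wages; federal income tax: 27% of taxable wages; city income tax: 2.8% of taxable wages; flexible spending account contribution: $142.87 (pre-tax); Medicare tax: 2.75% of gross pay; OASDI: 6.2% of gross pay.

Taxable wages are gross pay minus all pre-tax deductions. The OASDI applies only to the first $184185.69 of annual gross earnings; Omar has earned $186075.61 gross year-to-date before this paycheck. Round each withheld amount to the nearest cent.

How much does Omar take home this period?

$7532.35

Flexible spending account contribution: $142.87
Taxable wages = $12609.84 − $142.87 = $12466.97
City income tax: $12466.97 × 0.028 = $349.08
State withholding: $12466.97 × 0.07 = $872.69
Federal income tax: $12466.97 × 0.27 = $3366.08
OASDI: annual cap $184185.69 already reached (YTD $186075.61), so $0.00
Medicare tax: $12609.84 × 0.0275 = $346.77
Total deductions = $142.87 + $349.08 + $872.69 + $3366.08 + $0.00 + $346.77 = $5077.49
Net pay = $12609.84 − $5077.49 = $7532.35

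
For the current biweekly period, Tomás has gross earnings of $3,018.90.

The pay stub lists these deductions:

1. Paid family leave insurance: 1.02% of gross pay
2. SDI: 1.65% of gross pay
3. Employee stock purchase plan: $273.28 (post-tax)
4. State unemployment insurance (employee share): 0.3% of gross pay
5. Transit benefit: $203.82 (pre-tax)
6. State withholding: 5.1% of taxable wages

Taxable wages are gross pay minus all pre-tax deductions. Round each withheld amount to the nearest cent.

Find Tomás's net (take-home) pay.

$2,308.57

Transit benefit: $203.82
Taxable wages = $3,018.90 − $203.82 = $2,815.08
State withholding: $2,815.08 × 0.051 = $143.57
State unemployment insurance (employee share): $3,018.90 × 0.003 = $9.06
Paid family leave insurance: $3,018.90 × 0.0102 = $30.79
SDI: $3,018.90 × 0.0165 = $49.81
Employee stock purchase plan: $273.28
Total deductions = $203.82 + $143.57 + $9.06 + $30.79 + $49.81 + $273.28 = $710.33
Net pay = $3,018.90 − $710.33 = $2,308.57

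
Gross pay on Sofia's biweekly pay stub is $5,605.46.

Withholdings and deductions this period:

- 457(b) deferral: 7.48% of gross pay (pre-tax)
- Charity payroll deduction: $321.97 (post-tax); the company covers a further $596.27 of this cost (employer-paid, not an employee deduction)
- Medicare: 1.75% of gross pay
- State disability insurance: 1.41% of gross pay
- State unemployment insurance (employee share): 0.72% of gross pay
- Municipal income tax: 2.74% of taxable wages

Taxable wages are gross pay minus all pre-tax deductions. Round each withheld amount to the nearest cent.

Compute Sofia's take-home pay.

$4,504.60

457(b) deferral: $5,605.46 × 0.0748 = $419.29
Taxable wages = $5,605.46 − $419.29 = $5,186.17
Municipal income tax: $5,186.17 × 0.0274 = $142.10
Medicare: $5,605.46 × 0.0175 = $98.10
State unemployment insurance (employee share): $5,605.46 × 0.0072 = $40.36
State disability insurance: $5,605.46 × 0.0141 = $79.04
Charity payroll deduction: $321.97
(Employer's $596.27 toward charity payroll deduction is not withheld from the employee.)
Total deductions = $419.29 + $142.10 + $98.10 + $40.36 + $79.04 + $321.97 = $1,100.86
Net pay = $5,605.46 − $1,100.86 = $4,504.60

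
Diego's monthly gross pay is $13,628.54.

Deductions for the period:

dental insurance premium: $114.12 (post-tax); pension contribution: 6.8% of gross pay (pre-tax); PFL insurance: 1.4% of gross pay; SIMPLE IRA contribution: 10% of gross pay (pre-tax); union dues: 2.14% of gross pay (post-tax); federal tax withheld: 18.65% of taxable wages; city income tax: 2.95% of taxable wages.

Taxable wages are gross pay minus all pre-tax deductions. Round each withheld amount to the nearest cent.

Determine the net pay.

$8,293.17

Pension contribution: $13,628.54 × 0.068 = $926.74
SIMPLE IRA contribution: $13,628.54 × 0.1 = $1,362.85
Pre-tax total = $926.74 + $1,362.85 = $2,289.59
Taxable wages = $13,628.54 − $2,289.59 = $11,338.95
City income tax: $11,338.95 × 0.0295 = $334.50
Federal tax withheld: $11,338.95 × 0.1865 = $2,114.71
PFL insurance: $13,628.54 × 0.014 = $190.80
Dental insurance premium: $114.12
Union dues: $13,628.54 × 0.0214 = $291.65
Total deductions = $926.74 + $1,362.85 + $334.50 + $2,114.71 + $190.80 + $114.12 + $291.65 = $5,335.37
Net pay = $13,628.54 − $5,335.37 = $8,293.17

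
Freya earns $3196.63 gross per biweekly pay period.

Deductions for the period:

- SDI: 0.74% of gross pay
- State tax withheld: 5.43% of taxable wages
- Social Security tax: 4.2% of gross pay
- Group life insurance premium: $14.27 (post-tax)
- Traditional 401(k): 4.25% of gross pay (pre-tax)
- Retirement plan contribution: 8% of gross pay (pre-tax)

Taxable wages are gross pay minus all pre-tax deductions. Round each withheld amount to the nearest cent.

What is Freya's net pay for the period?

Traditional 401(k): $3196.63 × 0.0425 = $135.86
Retirement plan contribution: $3196.63 × 0.08 = $255.73
Pre-tax total = $135.86 + $255.73 = $391.59
Taxable wages = $3196.63 − $391.59 = $2805.04
State tax withheld: $2805.04 × 0.0543 = $152.31
Social Security tax: $3196.63 × 0.042 = $134.26
SDI: $3196.63 × 0.0074 = $23.66
Group life insurance premium: $14.27
Total deductions = $135.86 + $255.73 + $152.31 + $134.26 + $23.66 + $14.27 = $716.09
Net pay = $3196.63 − $716.09 = $2480.54

$2480.54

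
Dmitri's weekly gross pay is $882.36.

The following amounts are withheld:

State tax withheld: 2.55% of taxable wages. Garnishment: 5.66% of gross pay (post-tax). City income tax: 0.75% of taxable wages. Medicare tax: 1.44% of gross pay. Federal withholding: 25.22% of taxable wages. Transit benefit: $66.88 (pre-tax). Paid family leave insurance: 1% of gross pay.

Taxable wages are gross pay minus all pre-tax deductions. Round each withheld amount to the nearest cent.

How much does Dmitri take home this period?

Transit benefit: $66.88
Taxable wages = $882.36 − $66.88 = $815.48
City income tax: $815.48 × 0.0075 = $6.12
State tax withheld: $815.48 × 0.0255 = $20.79
Federal withholding: $815.48 × 0.2522 = $205.66
Medicare tax: $882.36 × 0.0144 = $12.71
Paid family leave insurance: $882.36 × 0.01 = $8.82
Garnishment: $882.36 × 0.0566 = $49.94
Total deductions = $66.88 + $6.12 + $20.79 + $205.66 + $12.71 + $8.82 + $49.94 = $370.92
Net pay = $882.36 − $370.92 = $511.44

$511.44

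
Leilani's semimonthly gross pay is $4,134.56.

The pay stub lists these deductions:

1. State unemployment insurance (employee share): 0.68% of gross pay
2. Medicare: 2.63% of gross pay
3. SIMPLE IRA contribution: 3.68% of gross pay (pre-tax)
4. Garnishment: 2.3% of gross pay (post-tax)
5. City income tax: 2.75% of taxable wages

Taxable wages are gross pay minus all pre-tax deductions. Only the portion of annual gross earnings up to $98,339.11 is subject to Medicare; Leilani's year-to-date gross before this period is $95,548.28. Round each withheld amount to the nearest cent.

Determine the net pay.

$3,676.28

SIMPLE IRA contribution: $4,134.56 × 0.0368 = $152.15
Taxable wages = $4,134.56 − $152.15 = $3,982.41
City income tax: $3,982.41 × 0.0275 = $109.52
State unemployment insurance (employee share): $4,134.56 × 0.0068 = $28.12
Medicare: only $98,339.11 − $95,548.28 = $2,790.83 of this check is subject → $2,790.83 × 0.0263 = $73.40
Garnishment: $4,134.56 × 0.023 = $95.09
Total deductions = $152.15 + $109.52 + $28.12 + $73.40 + $95.09 = $458.28
Net pay = $4,134.56 − $458.28 = $3,676.28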